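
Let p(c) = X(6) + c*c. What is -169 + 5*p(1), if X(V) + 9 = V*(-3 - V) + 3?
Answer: -464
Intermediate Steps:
X(V) = -6 + V*(-3 - V) (X(V) = -9 + (V*(-3 - V) + 3) = -9 + (3 + V*(-3 - V)) = -6 + V*(-3 - V))
p(c) = -60 + c² (p(c) = (-6 - 1*6² - 3*6) + c*c = (-6 - 1*36 - 18) + c² = (-6 - 36 - 18) + c² = -60 + c²)
-169 + 5*p(1) = -169 + 5*(-60 + 1²) = -169 + 5*(-60 + 1) = -169 + 5*(-59) = -169 - 295 = -464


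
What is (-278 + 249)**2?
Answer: 841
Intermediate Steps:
(-278 + 249)**2 = (-29)**2 = 841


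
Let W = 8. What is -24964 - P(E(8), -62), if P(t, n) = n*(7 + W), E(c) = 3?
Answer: -24034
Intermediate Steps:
P(t, n) = 15*n (P(t, n) = n*(7 + 8) = n*15 = 15*n)
-24964 - P(E(8), -62) = -24964 - 15*(-62) = -24964 - 1*(-930) = -24964 + 930 = -24034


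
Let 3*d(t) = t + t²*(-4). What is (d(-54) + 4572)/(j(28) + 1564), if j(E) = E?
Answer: 333/796 ≈ 0.41834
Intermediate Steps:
d(t) = -4*t²/3 + t/3 (d(t) = (t + t²*(-4))/3 = (t - 4*t²)/3 = -4*t²/3 + t/3)
(d(-54) + 4572)/(j(28) + 1564) = ((⅓)*(-54)*(1 - 4*(-54)) + 4572)/(28 + 1564) = ((⅓)*(-54)*(1 + 216) + 4572)/1592 = ((⅓)*(-54)*217 + 4572)*(1/1592) = (-3906 + 4572)*(1/1592) = 666*(1/1592) = 333/796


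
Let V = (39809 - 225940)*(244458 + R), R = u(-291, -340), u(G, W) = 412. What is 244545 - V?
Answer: 45578142515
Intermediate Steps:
R = 412
V = -45577897970 (V = (39809 - 225940)*(244458 + 412) = -186131*244870 = -45577897970)
244545 - V = 244545 - 1*(-45577897970) = 244545 + 45577897970 = 45578142515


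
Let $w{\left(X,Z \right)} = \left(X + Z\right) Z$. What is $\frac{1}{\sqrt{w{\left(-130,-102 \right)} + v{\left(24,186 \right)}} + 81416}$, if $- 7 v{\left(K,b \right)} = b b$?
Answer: $\frac{142478}{11599956085} - \frac{\sqrt{229341}}{23199912170} \approx 1.2262 \cdot 10^{-5}$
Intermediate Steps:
$v{\left(K,b \right)} = - \frac{b^{2}}{7}$ ($v{\left(K,b \right)} = - \frac{b b}{7} = - \frac{b^{2}}{7}$)
$w{\left(X,Z \right)} = Z \left(X + Z\right)$
$\frac{1}{\sqrt{w{\left(-130,-102 \right)} + v{\left(24,186 \right)}} + 81416} = \frac{1}{\sqrt{- 102 \left(-130 - 102\right) - \frac{186^{2}}{7}} + 81416} = \frac{1}{\sqrt{\left(-102\right) \left(-232\right) - \frac{34596}{7}} + 81416} = \frac{1}{\sqrt{23664 - \frac{34596}{7}} + 81416} = \frac{1}{\sqrt{\frac{131052}{7}} + 81416} = \frac{1}{\frac{2 \sqrt{229341}}{7} + 81416} = \frac{1}{81416 + \frac{2 \sqrt{229341}}{7}}$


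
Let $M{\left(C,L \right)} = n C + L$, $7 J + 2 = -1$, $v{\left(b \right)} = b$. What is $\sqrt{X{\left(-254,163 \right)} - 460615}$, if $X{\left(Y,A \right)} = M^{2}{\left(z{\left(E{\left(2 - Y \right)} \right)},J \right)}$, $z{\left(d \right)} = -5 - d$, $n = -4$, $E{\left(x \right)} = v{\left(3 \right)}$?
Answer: $\frac{3 i \sqrt{2502366}}{7} \approx 677.95 i$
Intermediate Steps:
$E{\left(x \right)} = 3$
$J = - \frac{3}{7}$ ($J = - \frac{2}{7} + \frac{1}{7} \left(-1\right) = - \frac{2}{7} - \frac{1}{7} = - \frac{3}{7} \approx -0.42857$)
$M{\left(C,L \right)} = L - 4 C$ ($M{\left(C,L \right)} = - 4 C + L = L - 4 C$)
$X{\left(Y,A \right)} = \frac{48841}{49}$ ($X{\left(Y,A \right)} = \left(- \frac{3}{7} - 4 \left(-5 - 3\right)\right)^{2} = \left(- \frac{3}{7} - -32\right)^{2} = \left(- \frac{3}{7} + 32\right)^{2} = \left(\frac{221}{7}\right)^{2} = \frac{48841}{49}$)
$\sqrt{X{\left(-254,163 \right)} - 460615} = \sqrt{\frac{48841}{49} - 460615} = \sqrt{- \frac{22521294}{49}} = \frac{3 i \sqrt{2502366}}{7}$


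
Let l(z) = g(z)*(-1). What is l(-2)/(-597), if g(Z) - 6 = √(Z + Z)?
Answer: 2/199 + 2*I/597 ≈ 0.01005 + 0.0033501*I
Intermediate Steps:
g(Z) = 6 + √2*√Z (g(Z) = 6 + √(Z + Z) = 6 + √(2*Z) = 6 + √2*√Z)
l(z) = -6 - √2*√z (l(z) = (6 + √2*√z)*(-1) = -6 - √2*√z)
l(-2)/(-597) = (-6 - √2*√(-2))/(-597) = (-6 - √2*I*√2)*(-1/597) = (-6 - 2*I)*(-1/597) = 2/199 + 2*I/597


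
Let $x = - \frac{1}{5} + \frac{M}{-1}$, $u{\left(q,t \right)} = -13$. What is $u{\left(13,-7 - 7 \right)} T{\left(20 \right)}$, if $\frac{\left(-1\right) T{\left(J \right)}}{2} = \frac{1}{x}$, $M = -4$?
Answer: $\frac{130}{19} \approx 6.8421$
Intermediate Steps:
$x = \frac{19}{5}$ ($x = - \frac{1}{5} - \frac{4}{-1} = \left(-1\right) \frac{1}{5} - -4 = - \frac{1}{5} + 4 = \frac{19}{5} \approx 3.8$)
$T{\left(J \right)} = - \frac{10}{19}$ ($T{\left(J \right)} = - \frac{2}{\frac{19}{5}} = \left(-2\right) \frac{5}{19} = - \frac{10}{19}$)
$u{\left(13,-7 - 7 \right)} T{\left(20 \right)} = \left(-13\right) \left(- \frac{10}{19}\right) = \frac{130}{19}$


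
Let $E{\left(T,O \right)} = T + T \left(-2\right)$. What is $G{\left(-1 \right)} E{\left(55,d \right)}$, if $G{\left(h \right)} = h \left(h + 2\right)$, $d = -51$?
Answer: $55$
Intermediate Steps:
$G{\left(h \right)} = h \left(2 + h\right)$
$E{\left(T,O \right)} = - T$ ($E{\left(T,O \right)} = T - 2 T = - T$)
$G{\left(-1 \right)} E{\left(55,d \right)} = - (2 - 1) \left(\left(-1\right) 55\right) = \left(-1\right) 1 \left(-55\right) = \left(-1\right) \left(-55\right) = 55$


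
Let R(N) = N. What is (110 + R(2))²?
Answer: 12544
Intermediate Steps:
(110 + R(2))² = (110 + 2)² = 112² = 12544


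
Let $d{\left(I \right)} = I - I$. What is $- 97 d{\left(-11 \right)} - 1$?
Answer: $-1$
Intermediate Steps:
$d{\left(I \right)} = 0$
$- 97 d{\left(-11 \right)} - 1 = \left(-97\right) 0 - 1 = 0 - 1 = -1$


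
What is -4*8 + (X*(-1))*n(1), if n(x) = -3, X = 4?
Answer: -20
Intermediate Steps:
-4*8 + (X*(-1))*n(1) = -4*8 + (4*(-1))*(-3) = -32 - 4*(-3) = -32 + 12 = -20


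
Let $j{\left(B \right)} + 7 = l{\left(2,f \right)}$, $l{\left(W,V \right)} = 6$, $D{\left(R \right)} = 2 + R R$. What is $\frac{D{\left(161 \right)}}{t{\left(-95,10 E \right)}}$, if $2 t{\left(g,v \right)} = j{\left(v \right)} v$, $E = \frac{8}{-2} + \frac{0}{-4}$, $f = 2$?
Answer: $\frac{25923}{20} \approx 1296.2$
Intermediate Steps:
$D{\left(R \right)} = 2 + R^{2}$
$j{\left(B \right)} = -1$ ($j{\left(B \right)} = -7 + 6 = -1$)
$E = -4$ ($E = 8 \left(- \frac{1}{2}\right) + 0 \left(- \frac{1}{4}\right) = -4 + 0 = -4$)
$t{\left(g,v \right)} = - \frac{v}{2}$ ($t{\left(g,v \right)} = \frac{\left(-1\right) v}{2} = - \frac{v}{2}$)
$\frac{D{\left(161 \right)}}{t{\left(-95,10 E \right)}} = \frac{2 + 161^{2}}{\left(- \frac{1}{2}\right) 10 \left(-4\right)} = \frac{2 + 25921}{\left(- \frac{1}{2}\right) \left(-40\right)} = \frac{25923}{20}$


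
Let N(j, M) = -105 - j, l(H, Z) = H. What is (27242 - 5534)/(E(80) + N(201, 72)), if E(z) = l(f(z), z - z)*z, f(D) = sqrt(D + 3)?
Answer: 1660662/109391 + 434160*sqrt(83)/109391 ≈ 51.339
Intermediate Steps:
f(D) = sqrt(3 + D)
E(z) = z*sqrt(3 + z) (E(z) = sqrt(3 + z)*z = z*sqrt(3 + z))
(27242 - 5534)/(E(80) + N(201, 72)) = (27242 - 5534)/(80*sqrt(3 + 80) + (-105 - 1*201)) = 21708/(80*sqrt(83) + (-105 - 201)) = 21708/(80*sqrt(83) - 306) = 21708/(-306 + 80*sqrt(83))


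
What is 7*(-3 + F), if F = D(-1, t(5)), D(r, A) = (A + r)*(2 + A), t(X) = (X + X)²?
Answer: 70665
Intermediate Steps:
t(X) = 4*X² (t(X) = (2*X)² = 4*X²)
D(r, A) = (2 + A)*(A + r)
F = 10098 (F = (4*5²)² + 2*(4*5²) + 2*(-1) + (4*5²)*(-1) = (4*25)² + 2*(4*25) - 2 + (4*25)*(-1) = 100² + 2*100 - 2 + 100*(-1) = 10000 + 200 - 2 - 100 = 10098)
7*(-3 + F) = 7*(-3 + 10098) = 7*10095 = 70665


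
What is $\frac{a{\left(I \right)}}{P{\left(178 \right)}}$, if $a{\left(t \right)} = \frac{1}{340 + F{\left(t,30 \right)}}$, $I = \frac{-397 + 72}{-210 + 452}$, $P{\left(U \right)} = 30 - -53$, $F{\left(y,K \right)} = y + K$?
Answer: $\frac{242}{7404845} \approx 3.2681 \cdot 10^{-5}$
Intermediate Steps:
$F{\left(y,K \right)} = K + y$
$P{\left(U \right)} = 83$ ($P{\left(U \right)} = 30 + 53 = 83$)
$I = - \frac{325}{242} \approx -1.343$
$a{\left(t \right)} = \frac{1}{370 + t}$ ($a{\left(t \right)} = \frac{1}{340 + \left(30 + t\right)} = \frac{1}{370 + t}$)
$\frac{a{\left(I \right)}}{P{\left(178 \right)}} = \frac{1}{\left(370 - \frac{325}{242}\right) 83} = \frac{1}{\frac{89215}{242}} \cdot \frac{1}{83} = \frac{242}{89215} \cdot \frac{1}{83} = \frac{242}{7404845}$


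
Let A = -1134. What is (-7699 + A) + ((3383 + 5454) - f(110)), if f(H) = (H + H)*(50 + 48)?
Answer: -21556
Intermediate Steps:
f(H) = 196*H (f(H) = (2*H)*98 = 196*H)
(-7699 + A) + ((3383 + 5454) - f(110)) = (-7699 - 1134) + ((3383 + 5454) - 196*110) = -8833 + (8837 - 1*21560) = -8833 + (8837 - 21560) = -8833 - 12723 = -21556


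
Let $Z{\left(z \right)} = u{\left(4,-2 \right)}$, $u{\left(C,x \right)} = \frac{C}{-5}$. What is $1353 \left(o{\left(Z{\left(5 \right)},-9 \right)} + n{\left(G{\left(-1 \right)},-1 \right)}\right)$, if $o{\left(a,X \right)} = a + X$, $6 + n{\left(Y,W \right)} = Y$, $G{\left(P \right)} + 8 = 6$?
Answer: $- \frac{120417}{5} \approx -24083.0$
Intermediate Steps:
$G{\left(P \right)} = -2$ ($G{\left(P \right)} = -8 + 6 = -2$)
$u{\left(C,x \right)} = - \frac{C}{5}$ ($u{\left(C,x \right)} = C \left(- \frac{1}{5}\right) = - \frac{C}{5}$)
$Z{\left(z \right)} = - \frac{4}{5}$ ($Z{\left(z \right)} = \left(- \frac{1}{5}\right) 4 = - \frac{4}{5}$)
$n{\left(Y,W \right)} = -6 + Y$
$o{\left(a,X \right)} = X + a$
$1353 \left(o{\left(Z{\left(5 \right)},-9 \right)} + n{\left(G{\left(-1 \right)},-1 \right)}\right) = 1353 \left(\left(-9 - \frac{4}{5}\right) - 8\right) = 1353 \left(- \frac{49}{5} - 8\right) = 1353 \left(- \frac{89}{5}\right) = - \frac{120417}{5}$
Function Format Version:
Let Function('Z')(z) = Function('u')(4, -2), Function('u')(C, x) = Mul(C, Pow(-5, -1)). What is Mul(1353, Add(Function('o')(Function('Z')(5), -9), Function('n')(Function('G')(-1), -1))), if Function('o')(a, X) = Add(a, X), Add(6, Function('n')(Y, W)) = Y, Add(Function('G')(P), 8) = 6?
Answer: Rational(-120417, 5) ≈ -24083.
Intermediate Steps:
Function('G')(P) = -2 (Function('G')(P) = Add(-8, 6) = -2)
Function('u')(C, x) = Mul(Rational(-1, 5), C) (Function('u')(C, x) = Mul(C, Rational(-1, 5)) = Mul(Rational(-1, 5), C))
Function('Z')(z) = Rational(-4, 5) (Function('Z')(z) = Mul(Rational(-1, 5), 4) = Rational(-4, 5))
Function('n')(Y, W) = Add(-6, Y)
Function('o')(a, X) = Add(X, a)
Mul(1353, Add(Function('o')(Function('Z')(5), -9), Function('n')(Function('G')(-1), -1))) = Mul(1353, Add(Add(-9, Rational(-4, 5)), Add(-6, -2))) = Mul(1353, Add(Rational(-49, 5), -8)) = Mul(1353, Rational(-89, 5)) = Rational(-120417, 5)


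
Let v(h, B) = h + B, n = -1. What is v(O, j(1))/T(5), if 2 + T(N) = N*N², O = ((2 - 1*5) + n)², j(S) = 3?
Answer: 19/123 ≈ 0.15447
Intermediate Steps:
O = 16 (O = ((2 - 1*5) - 1)² = ((2 - 5) - 1)² = (-3 - 1)² = (-4)² = 16)
v(h, B) = B + h
T(N) = -2 + N³ (T(N) = -2 + N*N² = -2 + N³)
v(O, j(1))/T(5) = (3 + 16)/(-2 + 5³) = 19/(-2 + 125) = 19/123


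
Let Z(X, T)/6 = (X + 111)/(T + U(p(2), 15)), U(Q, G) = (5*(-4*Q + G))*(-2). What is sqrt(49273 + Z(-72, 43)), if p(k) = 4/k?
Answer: sqrt(443379)/3 ≈ 221.96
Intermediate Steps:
U(Q, G) = -10*G + 40*Q (U(Q, G) = (5*(G - 4*Q))*(-2) = (-20*Q + 5*G)*(-2) = -10*G + 40*Q)
Z(X, T) = 6*(111 + X)/(-70 + T) (Z(X, T) = 6*((X + 111)/(T + (-10*15 + 40*(4/2)))) = 6*((111 + X)/(T + (-150 + 40*(4*(1/2))))) = 6*((111 + X)/(T + (-150 + 40*2))) = 6*((111 + X)/(T + (-150 + 80))) = 6*((111 + X)/(T - 70)) = 6*((111 + X)/(-70 + T)) = 6*(111 + X)/(-70 + T))
sqrt(49273 + Z(-72, 43)) = sqrt(49273 + 6*(111 - 72)/(-70 + 43)) = sqrt(49273 + 6*39/(-27)) = sqrt(49273 + 6*(-1/27)*39) = sqrt(49273 - 26/3) = sqrt(147793/3) = sqrt(443379)/3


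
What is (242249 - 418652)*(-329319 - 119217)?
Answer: 79123096008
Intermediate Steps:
(242249 - 418652)*(-329319 - 119217) = -176403*(-448536) = 79123096008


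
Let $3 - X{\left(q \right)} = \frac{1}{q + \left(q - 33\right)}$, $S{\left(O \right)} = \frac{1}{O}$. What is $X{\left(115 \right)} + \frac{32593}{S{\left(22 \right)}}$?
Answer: $\frac{141258652}{197} \approx 7.1705 \cdot 10^{5}$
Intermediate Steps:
$X{\left(q \right)} = 3 - \frac{1}{-33 + 2 q}$ ($X{\left(q \right)} = 3 - \frac{1}{q + \left(q - 33\right)} = 3 - \frac{1}{q + \left(-33 + q\right)} = 3 - \frac{1}{-33 + 2 q}$)
$X{\left(115 \right)} + \frac{32593}{S{\left(22 \right)}} = \frac{2 \left(-50 + 3 \cdot 115\right)}{-33 + 2 \cdot 115} + \frac{32593}{\frac{1}{22}} = \frac{2 \left(-50 + 345\right)}{-33 + 230} + 32593 \frac{1}{\frac{1}{22}} = 2 \cdot \frac{1}{197} \cdot 295 + 32593 \cdot 22 = 2 \cdot \frac{1}{197} \cdot 295 + 717046 = \frac{590}{197} + 717046 = \frac{141258652}{197}$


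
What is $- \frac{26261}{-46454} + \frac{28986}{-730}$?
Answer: $- \frac{663672557}{16955710} \approx -39.142$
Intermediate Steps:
$- \frac{26261}{-46454} + \frac{28986}{-730} = \left(-26261\right) \left(- \frac{1}{46454}\right) + 28986 \left(- \frac{1}{730}\right) = \frac{26261}{46454} - \frac{14493}{365} = - \frac{663672557}{16955710}$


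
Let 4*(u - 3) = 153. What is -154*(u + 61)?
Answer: -31493/2 ≈ -15747.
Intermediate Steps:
u = 165/4 (u = 3 + (¼)*153 = 3 + 153/4 = 165/4 ≈ 41.250)
-154*(u + 61) = -154*(165/4 + 61) = -154*409/4 = -31493/2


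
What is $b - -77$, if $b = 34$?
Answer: $111$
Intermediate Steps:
$b - -77 = 34 - -77 = 34 + 77 = 111$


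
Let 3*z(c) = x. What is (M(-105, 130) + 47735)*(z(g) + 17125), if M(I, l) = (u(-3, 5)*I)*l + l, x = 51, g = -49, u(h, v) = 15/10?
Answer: 469519380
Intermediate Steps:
u(h, v) = 3/2 (u(h, v) = 15*(1/10) = 3/2)
M(I, l) = l + 3*I*l/2 (M(I, l) = (3*I/2)*l + l = 3*I*l/2 + l = l + 3*I*l/2)
z(c) = 17 (z(c) = (1/3)*51 = 17)
(M(-105, 130) + 47735)*(z(g) + 17125) = ((1/2)*130*(2 + 3*(-105)) + 47735)*(17 + 17125) = ((1/2)*130*(2 - 315) + 47735)*17142 = ((1/2)*130*(-313) + 47735)*17142 = (-20345 + 47735)*17142 = 27390*17142 = 469519380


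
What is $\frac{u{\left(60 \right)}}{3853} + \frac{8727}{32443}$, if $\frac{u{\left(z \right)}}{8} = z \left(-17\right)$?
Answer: $- \frac{231109749}{125002879} \approx -1.8488$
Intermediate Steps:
$u{\left(z \right)} = - 136 z$ ($u{\left(z \right)} = 8 z \left(-17\right) = 8 \left(- 17 z\right) = - 136 z$)
$\frac{u{\left(60 \right)}}{3853} + \frac{8727}{32443} = \frac{\left(-136\right) 60}{3853} + \frac{8727}{32443} = \left(-8160\right) \frac{1}{3853} + 8727 \cdot \frac{1}{32443} = - \frac{8160}{3853} + \frac{8727}{32443} = - \frac{231109749}{125002879}$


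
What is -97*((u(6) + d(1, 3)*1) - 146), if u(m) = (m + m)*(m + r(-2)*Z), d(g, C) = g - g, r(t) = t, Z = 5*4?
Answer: 53738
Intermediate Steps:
Z = 20
d(g, C) = 0
u(m) = 2*m*(-40 + m) (u(m) = (m + m)*(m - 2*20) = (2*m)*(m - 40) = (2*m)*(-40 + m) = 2*m*(-40 + m))
-97*((u(6) + d(1, 3)*1) - 146) = -97*((2*6*(-40 + 6) + 0*1) - 146) = -97*((2*6*(-34) + 0) - 146) = -97*((-408 + 0) - 146) = -97*(-408 - 146) = -97*(-554) = 53738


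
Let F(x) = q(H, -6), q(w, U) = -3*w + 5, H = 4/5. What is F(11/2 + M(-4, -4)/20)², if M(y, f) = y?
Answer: 169/25 ≈ 6.7600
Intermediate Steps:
H = ⅘ (H = 4*(⅕) = ⅘ ≈ 0.80000)
q(w, U) = 5 - 3*w
F(x) = 13/5 (F(x) = 5 - 3*⅘ = 5 - 12/5 = 13/5)
F(11/2 + M(-4, -4)/20)² = (13/5)² = 169/25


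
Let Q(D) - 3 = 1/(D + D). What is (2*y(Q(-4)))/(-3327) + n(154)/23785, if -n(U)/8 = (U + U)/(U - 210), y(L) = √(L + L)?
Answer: 44/23785 - √23/3327 ≈ 0.00040842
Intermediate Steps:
Q(D) = 3 + 1/(2*D) (Q(D) = 3 + 1/(D + D) = 3 + 1/(2*D))
y(L) = √2*√L (y(L) = √(2*L) = √2*√L)
n(U) = -16*U/(-210 + U) (n(U) = -8*(U + U)/(U - 210) = -8*2*U/(-210 + U) = -16*U/(-210 + U))
(2*y(Q(-4)))/(-3327) + n(154)/23785 = (2*(√2*√(3 + (½)/(-4))))/(-3327) - 16*154/(-210 + 154)/23785 = (2*(√2*√(3 + (½)*(-¼))))*(-1/3327) - 16*154/(-56)*(1/23785) = (2*(√2*√(3 - ⅛)))*(-1/3327) - 16*154*(-1/56)*(1/23785) = (2*(√2*√(23/8)))*(-1/3327) + 44*(1/23785) = (2*(√2*(√46/4)))*(-1/3327) + 44/23785 = (2*(√23/2))*(-1/3327) + 44/23785 = √23*(-1/3327) + 44/23785 = -√23/3327 + 44/23785 = 44/23785 - √23/3327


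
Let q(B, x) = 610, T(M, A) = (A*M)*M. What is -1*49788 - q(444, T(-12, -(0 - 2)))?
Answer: -50398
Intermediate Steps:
T(M, A) = A*M**2
-1*49788 - q(444, T(-12, -(0 - 2))) = -1*49788 - 1*610 = -49788 - 610 = -50398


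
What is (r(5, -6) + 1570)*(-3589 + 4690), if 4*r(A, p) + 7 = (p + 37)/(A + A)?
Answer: 69099861/40 ≈ 1.7275e+6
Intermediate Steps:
r(A, p) = -7/4 + (37 + p)/(8*A) (r(A, p) = -7/4 + ((p + 37)/(A + A))/4 = -7/4 + ((37 + p)/((2*A)))/4 = -7/4 + ((37 + p)*(1/(2*A)))/4 = -7/4 + ((37 + p)/(2*A))/4 = -7/4 + (37 + p)/(8*A))
(r(5, -6) + 1570)*(-3589 + 4690) = ((⅛)*(37 - 6 - 14*5)/5 + 1570)*(-3589 + 4690) = ((⅛)*(⅕)*(37 - 6 - 70) + 1570)*1101 = ((⅛)*(⅕)*(-39) + 1570)*1101 = (-39/40 + 1570)*1101 = (62761/40)*1101 = 69099861/40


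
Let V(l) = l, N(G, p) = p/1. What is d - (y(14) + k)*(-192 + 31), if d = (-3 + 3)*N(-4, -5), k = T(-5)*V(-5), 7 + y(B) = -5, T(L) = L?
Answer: 2093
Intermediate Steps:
N(G, p) = p (N(G, p) = p*1 = p)
y(B) = -12 (y(B) = -7 - 5 = -12)
k = 25 (k = -5*(-5) = 25)
d = 0 (d = (-3 + 3)*(-5) = 0*(-5) = 0)
d - (y(14) + k)*(-192 + 31) = 0 - (-12 + 25)*(-192 + 31) = 0 - 13*(-161) = 0 - 1*(-2093) = 0 + 2093 = 2093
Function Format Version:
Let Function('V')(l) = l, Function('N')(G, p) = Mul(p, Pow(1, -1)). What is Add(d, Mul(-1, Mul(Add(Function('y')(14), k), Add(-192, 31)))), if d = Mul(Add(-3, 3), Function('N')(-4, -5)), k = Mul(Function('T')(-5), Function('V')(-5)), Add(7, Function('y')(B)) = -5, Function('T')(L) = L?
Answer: 2093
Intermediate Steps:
Function('N')(G, p) = p (Function('N')(G, p) = Mul(p, 1) = p)
Function('y')(B) = -12 (Function('y')(B) = Add(-7, -5) = -12)
k = 25 (k = Mul(-5, -5) = 25)
d = 0 (d = Mul(Add(-3, 3), -5) = Mul(0, -5) = 0)
Add(d, Mul(-1, Mul(Add(Function('y')(14), k), Add(-192, 31)))) = Add(0, Mul(-1, Mul(Add(-12, 25), Add(-192, 31)))) = Add(0, Mul(-1, Mul(13, -161))) = Add(0, Mul(-1, -2093)) = Add(0, 2093) = 2093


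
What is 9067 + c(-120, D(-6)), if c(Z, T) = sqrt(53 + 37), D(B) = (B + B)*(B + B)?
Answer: 9067 + 3*sqrt(10) ≈ 9076.5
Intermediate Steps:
D(B) = 4*B**2 (D(B) = (2*B)*(2*B) = 4*B**2)
c(Z, T) = 3*sqrt(10) (c(Z, T) = sqrt(90) = 3*sqrt(10))
9067 + c(-120, D(-6)) = 9067 + 3*sqrt(10)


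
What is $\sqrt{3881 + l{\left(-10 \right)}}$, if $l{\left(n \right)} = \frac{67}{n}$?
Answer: $\frac{\sqrt{387430}}{10} \approx 62.244$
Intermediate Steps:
$\sqrt{3881 + l{\left(-10 \right)}} = \sqrt{3881 + \frac{67}{-10}} = \sqrt{3881 + 67 \left(- \frac{1}{10}\right)} = \sqrt{3881 - \frac{67}{10}} = \sqrt{\frac{38743}{10}} = \frac{\sqrt{387430}}{10}$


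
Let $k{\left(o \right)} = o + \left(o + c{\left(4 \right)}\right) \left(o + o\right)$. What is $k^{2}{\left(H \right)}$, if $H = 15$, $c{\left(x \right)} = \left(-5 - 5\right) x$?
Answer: $540225$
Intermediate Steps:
$c{\left(x \right)} = - 10 x$
$k{\left(o \right)} = o + 2 o \left(-40 + o\right)$ ($k{\left(o \right)} = o + \left(o - 40\right) \left(o + o\right) = o + \left(o - 40\right) 2 o = o + \left(-40 + o\right) 2 o = o + 2 o \left(-40 + o\right)$)
$k^{2}{\left(H \right)} = \left(15 \left(-79 + 2 \cdot 15\right)\right)^{2} = \left(15 \left(-79 + 30\right)\right)^{2} = \left(15 \left(-49\right)\right)^{2} = \left(-735\right)^{2} = 540225$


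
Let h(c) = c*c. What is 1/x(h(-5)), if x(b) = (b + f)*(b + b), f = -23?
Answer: 1/100 ≈ 0.010000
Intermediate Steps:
h(c) = c**2
x(b) = 2*b*(-23 + b) (x(b) = (b - 23)*(b + b) = (-23 + b)*(2*b) = 2*b*(-23 + b))
1/x(h(-5)) = 1/(2*(-5)**2*(-23 + (-5)**2)) = 1/(2*25*(-23 + 25)) = 1/(2*25*2) = 1/100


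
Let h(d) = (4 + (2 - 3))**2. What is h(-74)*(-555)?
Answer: -4995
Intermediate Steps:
h(d) = 9 (h(d) = (4 - 1)**2 = 3**2 = 9)
h(-74)*(-555) = 9*(-555) = -4995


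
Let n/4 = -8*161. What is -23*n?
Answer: 118496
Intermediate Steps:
n = -5152 (n = 4*(-8*161) = 4*(-1288) = -5152)
-23*n = -23*(-5152) = 118496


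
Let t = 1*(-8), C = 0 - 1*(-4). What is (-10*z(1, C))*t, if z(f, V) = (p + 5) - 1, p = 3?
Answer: 560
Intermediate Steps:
C = 4 (C = 0 + 4 = 4)
t = -8
z(f, V) = 7 (z(f, V) = (3 + 5) - 1 = 8 - 1 = 7)
(-10*z(1, C))*t = -10*7*(-8) = -70*(-8) = 560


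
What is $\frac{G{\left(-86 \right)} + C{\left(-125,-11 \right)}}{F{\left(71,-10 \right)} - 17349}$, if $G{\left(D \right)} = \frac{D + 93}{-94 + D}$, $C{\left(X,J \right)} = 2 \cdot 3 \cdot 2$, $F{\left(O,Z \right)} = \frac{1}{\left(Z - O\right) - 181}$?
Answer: $- \frac{282043}{409089510} \approx -0.00068944$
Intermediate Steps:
$F{\left(O,Z \right)} = \frac{1}{-181 + Z - O}$
$C{\left(X,J \right)} = 12$ ($C{\left(X,J \right)} = 6 \cdot 2 = 12$)
$G{\left(D \right)} = \frac{93 + D}{-94 + D}$
$\frac{G{\left(-86 \right)} + C{\left(-125,-11 \right)}}{F{\left(71,-10 \right)} - 17349} = \frac{\frac{93 - 86}{-94 - 86} + 12}{- \frac{1}{181 + 71 - -10} - 17349} = \frac{\frac{1}{-180} \cdot 7 + 12}{- \frac{1}{181 + 71 + 10} - 17349} = \frac{\left(- \frac{1}{180}\right) 7 + 12}{- \frac{1}{262} - 17349} = \frac{- \frac{7}{180} + 12}{\left(-1\right) \frac{1}{262} - 17349} = \frac{2153}{180 \left(- \frac{1}{262} - 17349\right)} = \frac{2153}{180 \left(- \frac{4545439}{262}\right)} = \frac{2153}{180} \left(- \frac{262}{4545439}\right) = - \frac{282043}{409089510}$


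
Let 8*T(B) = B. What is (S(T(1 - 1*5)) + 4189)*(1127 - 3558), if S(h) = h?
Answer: -20364487/2 ≈ -1.0182e+7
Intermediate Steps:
T(B) = B/8
(S(T(1 - 1*5)) + 4189)*(1127 - 3558) = ((1 - 1*5)/8 + 4189)*(1127 - 3558) = ((1 - 5)/8 + 4189)*(-2431) = ((⅛)*(-4) + 4189)*(-2431) = (-½ + 4189)*(-2431) = (8377/2)*(-2431) = -20364487/2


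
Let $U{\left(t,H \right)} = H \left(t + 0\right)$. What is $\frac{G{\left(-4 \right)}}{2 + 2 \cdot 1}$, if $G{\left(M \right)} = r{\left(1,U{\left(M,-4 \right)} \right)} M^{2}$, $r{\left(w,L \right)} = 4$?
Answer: $16$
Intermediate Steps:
$U{\left(t,H \right)} = H t$
$G{\left(M \right)} = 4 M^{2}$
$\frac{G{\left(-4 \right)}}{2 + 2 \cdot 1} = \frac{4 \left(-4\right)^{2}}{2 + 2 \cdot 1} = \frac{4 \cdot 16}{2 + 2} = \frac{1}{4} \cdot 64 = 16$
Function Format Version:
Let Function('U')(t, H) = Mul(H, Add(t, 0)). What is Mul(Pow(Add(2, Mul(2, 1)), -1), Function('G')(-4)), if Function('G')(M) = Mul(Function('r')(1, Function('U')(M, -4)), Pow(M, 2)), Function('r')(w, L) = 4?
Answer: 16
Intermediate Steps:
Function('U')(t, H) = Mul(H, t)
Function('G')(M) = Mul(4, Pow(M, 2))
Mul(Pow(Add(2, Mul(2, 1)), -1), Function('G')(-4)) = Mul(Pow(Add(2, Mul(2, 1)), -1), Mul(4, Pow(-4, 2))) = Mul(Pow(Add(2, 2), -1), Mul(4, 16)) = Mul(Pow(4, -1), 64) = Mul(Rational(1, 4), 64) = 16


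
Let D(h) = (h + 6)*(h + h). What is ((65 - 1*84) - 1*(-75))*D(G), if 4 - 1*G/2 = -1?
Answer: 17920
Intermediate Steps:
G = 10 (G = 8 - 2*(-1) = 8 + 2 = 10)
D(h) = 2*h*(6 + h) (D(h) = (6 + h)*(2*h) = 2*h*(6 + h))
((65 - 1*84) - 1*(-75))*D(G) = ((65 - 1*84) - 1*(-75))*(2*10*(6 + 10)) = ((65 - 84) + 75)*(2*10*16) = (-19 + 75)*320 = 56*320 = 17920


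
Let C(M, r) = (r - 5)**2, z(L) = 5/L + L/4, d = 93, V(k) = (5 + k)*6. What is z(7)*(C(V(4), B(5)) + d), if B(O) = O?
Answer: 6417/28 ≈ 229.18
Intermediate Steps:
V(k) = 30 + 6*k
z(L) = 5/L + L/4 (z(L) = 5/L + L*(1/4) = 5/L + L/4)
C(M, r) = (-5 + r)**2
z(7)*(C(V(4), B(5)) + d) = (5/7 + (1/4)*7)*((-5 + 5)**2 + 93) = (5*(1/7) + 7/4)*(0**2 + 93) = (5/7 + 7/4)*(0 + 93) = (69/28)*93 = 6417/28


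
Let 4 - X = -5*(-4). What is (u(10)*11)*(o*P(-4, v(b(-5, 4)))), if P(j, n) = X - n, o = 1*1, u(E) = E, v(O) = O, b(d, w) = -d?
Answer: -2310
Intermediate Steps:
X = -16 (X = 4 - (-5)*(-4) = 4 - 1*20 = 4 - 20 = -16)
o = 1
P(j, n) = -16 - n
(u(10)*11)*(o*P(-4, v(b(-5, 4)))) = (10*11)*(1*(-16 - (-1)*(-5))) = 110*(1*(-16 - 1*5)) = 110*(1*(-16 - 5)) = 110*(1*(-21)) = 110*(-21) = -2310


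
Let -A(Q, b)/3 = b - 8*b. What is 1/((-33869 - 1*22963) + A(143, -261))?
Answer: -1/62313 ≈ -1.6048e-5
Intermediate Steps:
A(Q, b) = 21*b (A(Q, b) = -3*(b - 8*b) = -(-21)*b = 21*b)
1/((-33869 - 1*22963) + A(143, -261)) = 1/((-33869 - 1*22963) + 21*(-261)) = 1/((-33869 - 22963) - 5481) = 1/(-56832 - 5481) = 1/(-62313) = -1/62313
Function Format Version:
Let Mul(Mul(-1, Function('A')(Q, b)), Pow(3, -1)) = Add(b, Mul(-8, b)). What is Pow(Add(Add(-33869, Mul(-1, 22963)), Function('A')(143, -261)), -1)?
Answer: Rational(-1, 62313) ≈ -1.6048e-5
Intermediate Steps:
Function('A')(Q, b) = Mul(21, b) (Function('A')(Q, b) = Mul(-3, Add(b, Mul(-8, b))) = Mul(-3, Mul(-7, b)) = Mul(21, b))
Pow(Add(Add(-33869, Mul(-1, 22963)), Function('A')(143, -261)), -1) = Pow(Add(Add(-33869, Mul(-1, 22963)), Mul(21, -261)), -1) = Pow(Add(Add(-33869, -22963), -5481), -1) = Pow(Add(-56832, -5481), -1) = Pow(-62313, -1) = Rational(-1, 62313)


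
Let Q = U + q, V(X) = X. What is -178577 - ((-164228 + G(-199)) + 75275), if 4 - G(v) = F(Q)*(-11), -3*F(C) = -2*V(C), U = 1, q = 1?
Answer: -268928/3 ≈ -89643.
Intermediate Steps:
Q = 2 (Q = 1 + 1 = 2)
F(C) = 2*C/3 (F(C) = -(-2)*C/3 = 2*C/3)
G(v) = 56/3 (G(v) = 4 - (⅔)*2*(-11) = 4 - 4*(-11)/3 = 4 - 1*(-44/3) = 4 + 44/3 = 56/3)
-178577 - ((-164228 + G(-199)) + 75275) = -178577 - ((-164228 + 56/3) + 75275) = -178577 - (-492628/3 + 75275) = -178577 - 1*(-266803/3) = -178577 + 266803/3 = -268928/3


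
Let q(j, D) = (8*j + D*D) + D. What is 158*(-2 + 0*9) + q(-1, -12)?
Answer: -192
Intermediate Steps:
q(j, D) = D + D**2 + 8*j (q(j, D) = (8*j + D**2) + D = (D**2 + 8*j) + D = D + D**2 + 8*j)
158*(-2 + 0*9) + q(-1, -12) = 158*(-2 + 0*9) + (-12 + (-12)**2 + 8*(-1)) = 158*(-2 + 0) + (-12 + 144 - 8) = 158*(-2) + 124 = -316 + 124 = -192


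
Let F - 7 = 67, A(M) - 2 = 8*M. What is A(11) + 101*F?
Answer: 7564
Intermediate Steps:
A(M) = 2 + 8*M
F = 74 (F = 7 + 67 = 74)
A(11) + 101*F = (2 + 8*11) + 101*74 = (2 + 88) + 7474 = 90 + 7474 = 7564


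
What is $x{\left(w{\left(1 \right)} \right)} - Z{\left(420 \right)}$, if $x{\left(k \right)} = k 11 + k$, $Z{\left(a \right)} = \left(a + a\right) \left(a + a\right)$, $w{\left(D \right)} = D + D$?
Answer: $-705576$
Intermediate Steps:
$w{\left(D \right)} = 2 D$
$Z{\left(a \right)} = 4 a^{2}$ ($Z{\left(a \right)} = 2 a 2 a = 4 a^{2}$)
$x{\left(k \right)} = 12 k$ ($x{\left(k \right)} = 11 k + k = 12 k$)
$x{\left(w{\left(1 \right)} \right)} - Z{\left(420 \right)} = 12 \cdot 2 \cdot 1 - 4 \cdot 420^{2} = 12 \cdot 2 - 4 \cdot 176400 = 24 - 705600 = -705576$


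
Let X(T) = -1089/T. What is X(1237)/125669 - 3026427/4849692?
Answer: -156823694977573/251299000887892 ≈ -0.62405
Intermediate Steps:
X(1237)/125669 - 3026427/4849692 = -1089/1237/125669 - 3026427/4849692 = -1089*1/1237*(1/125669) - 3026427*1/4849692 = -1089/1237*1/125669 - 1008809/1616564 = -1089/155452553 - 1008809/1616564 = -156823694977573/251299000887892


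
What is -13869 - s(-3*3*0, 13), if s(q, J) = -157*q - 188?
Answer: -13681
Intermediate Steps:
s(q, J) = -188 - 157*q
-13869 - s(-3*3*0, 13) = -13869 - (-188 - 157*(-3*3)*0) = -13869 - (-188 - (-1413)*0) = -13869 - (-188 - 157*0) = -13869 - (-188 + 0) = -13869 - 1*(-188) = -13869 + 188 = -13681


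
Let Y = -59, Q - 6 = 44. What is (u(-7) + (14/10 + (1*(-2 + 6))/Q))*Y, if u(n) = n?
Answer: 8142/25 ≈ 325.68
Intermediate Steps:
Q = 50 (Q = 6 + 44 = 50)
(u(-7) + (14/10 + (1*(-2 + 6))/Q))*Y = (-7 + (14/10 + (1*(-2 + 6))/50))*(-59) = (-7 + (14*(⅒) + (1*4)*(1/50)))*(-59) = (-7 + (7/5 + 4*(1/50)))*(-59) = (-7 + (7/5 + 2/25))*(-59) = (-7 + 37/25)*(-59) = -138/25*(-59) = 8142/25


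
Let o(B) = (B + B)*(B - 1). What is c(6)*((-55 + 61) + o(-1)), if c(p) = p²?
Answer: 360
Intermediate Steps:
o(B) = 2*B*(-1 + B) (o(B) = (2*B)*(-1 + B) = 2*B*(-1 + B))
c(6)*((-55 + 61) + o(-1)) = 6²*((-55 + 61) + 2*(-1)*(-1 - 1)) = 36*(6 + 2*(-1)*(-2)) = 36*(6 + 4) = 36*10 = 360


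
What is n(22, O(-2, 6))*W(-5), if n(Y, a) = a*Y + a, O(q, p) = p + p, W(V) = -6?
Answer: -1656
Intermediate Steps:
O(q, p) = 2*p
n(Y, a) = a + Y*a (n(Y, a) = Y*a + a = a + Y*a)
n(22, O(-2, 6))*W(-5) = ((2*6)*(1 + 22))*(-6) = (12*23)*(-6) = 276*(-6) = -1656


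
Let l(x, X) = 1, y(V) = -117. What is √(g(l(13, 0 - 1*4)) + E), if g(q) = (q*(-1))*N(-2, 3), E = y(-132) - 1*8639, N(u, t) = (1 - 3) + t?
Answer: 3*I*√973 ≈ 93.579*I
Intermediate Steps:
N(u, t) = -2 + t
E = -8756 (E = -117 - 1*8639 = -117 - 8639 = -8756)
g(q) = -q (g(q) = (q*(-1))*(-2 + 3) = -q*1 = -q)
√(g(l(13, 0 - 1*4)) + E) = √(-1*1 - 8756) = √(-1 - 8756) = √(-8757) = 3*I*√973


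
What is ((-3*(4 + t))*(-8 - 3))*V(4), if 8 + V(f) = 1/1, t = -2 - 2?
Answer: 0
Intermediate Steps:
t = -4
V(f) = -7 (V(f) = -8 + 1/1 = -8 + 1 = -7)
((-3*(4 + t))*(-8 - 3))*V(4) = ((-3*(4 - 4))*(-8 - 3))*(-7) = (-3*0*(-11))*(-7) = (0*(-11))*(-7) = 0*(-7) = 0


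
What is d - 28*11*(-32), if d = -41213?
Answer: -31357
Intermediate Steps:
d - 28*11*(-32) = -41213 - 28*11*(-32) = -41213 - 308*(-32) = -41213 + 9856 = -31357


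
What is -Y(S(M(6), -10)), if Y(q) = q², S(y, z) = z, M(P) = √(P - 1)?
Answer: -100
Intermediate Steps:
M(P) = √(-1 + P)
-Y(S(M(6), -10)) = -1*(-10)² = -1*100 = -100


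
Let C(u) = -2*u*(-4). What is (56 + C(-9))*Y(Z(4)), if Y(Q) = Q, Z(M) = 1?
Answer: -16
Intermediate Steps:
C(u) = 8*u
(56 + C(-9))*Y(Z(4)) = (56 + 8*(-9))*1 = (56 - 72)*1 = -16*1 = -16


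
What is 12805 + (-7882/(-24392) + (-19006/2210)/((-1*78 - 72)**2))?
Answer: 2196192886009/171506250 ≈ 12805.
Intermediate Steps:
12805 + (-7882/(-24392) + (-19006/2210)/((-1*78 - 72)**2)) = 12805 + (-7882*(-1/24392) + (-19006*1/2210)/((-78 - 72)**2)) = 12805 + (3941/12196 - 43/(5*((-150)**2))) = 12805 + (3941/12196 - 43/5/22500) = 12805 + (3941/12196 - 43/5*1/22500) = 12805 + (3941/12196 - 43/112500) = 12805 + 55354759/171506250 = 2196192886009/171506250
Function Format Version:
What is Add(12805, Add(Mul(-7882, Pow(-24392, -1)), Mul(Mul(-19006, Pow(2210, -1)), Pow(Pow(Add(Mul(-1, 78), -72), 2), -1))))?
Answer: Rational(2196192886009, 171506250) ≈ 12805.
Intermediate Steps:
Add(12805, Add(Mul(-7882, Pow(-24392, -1)), Mul(Mul(-19006, Pow(2210, -1)), Pow(Pow(Add(Mul(-1, 78), -72), 2), -1)))) = Add(12805, Add(Mul(-7882, Rational(-1, 24392)), Mul(Mul(-19006, Rational(1, 2210)), Pow(Pow(Add(-78, -72), 2), -1)))) = Add(12805, Add(Rational(3941, 12196), Mul(Rational(-43, 5), Pow(Pow(-150, 2), -1)))) = Add(12805, Add(Rational(3941, 12196), Mul(Rational(-43, 5), Pow(22500, -1)))) = Add(12805, Add(Rational(3941, 12196), Mul(Rational(-43, 5), Rational(1, 22500)))) = Add(12805, Add(Rational(3941, 12196), Rational(-43, 112500))) = Add(12805, Rational(55354759, 171506250)) = Rational(2196192886009, 171506250)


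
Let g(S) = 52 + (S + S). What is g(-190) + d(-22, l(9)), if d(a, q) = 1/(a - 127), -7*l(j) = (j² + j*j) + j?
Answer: -48873/149 ≈ -328.01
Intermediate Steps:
l(j) = -2*j²/7 - j/7 (l(j) = -((j² + j*j) + j)/7 = -((j² + j²) + j)/7 = -(2*j² + j)/7 = -(j + 2*j²)/7 = -2*j²/7 - j/7)
d(a, q) = 1/(-127 + a)
g(S) = 52 + 2*S
g(-190) + d(-22, l(9)) = (52 + 2*(-190)) + 1/(-127 - 22) = (52 - 380) + 1/(-149) = -328 - 1/149 = -48873/149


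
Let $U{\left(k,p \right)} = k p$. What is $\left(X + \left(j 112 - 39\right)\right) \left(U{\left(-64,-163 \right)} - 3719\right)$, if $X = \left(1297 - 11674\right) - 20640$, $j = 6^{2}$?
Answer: $-181412112$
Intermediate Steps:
$j = 36$
$X = -31017$ ($X = \left(1297 - 11674\right) - 20640 = -10377 - 20640 = -31017$)
$\left(X + \left(j 112 - 39\right)\right) \left(U{\left(-64,-163 \right)} - 3719\right) = \left(-31017 + \left(36 \cdot 112 - 39\right)\right) \left(\left(-64\right) \left(-163\right) - 3719\right) = \left(-31017 + \left(4032 - 39\right)\right) \left(10432 - 3719\right) = \left(-31017 + 3993\right) 6713 = \left(-27024\right) 6713 = -181412112$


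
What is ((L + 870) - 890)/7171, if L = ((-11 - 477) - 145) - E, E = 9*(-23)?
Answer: -446/7171 ≈ -0.062195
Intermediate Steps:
E = -207
L = -426 (L = ((-11 - 477) - 145) - 1*(-207) = (-488 - 145) + 207 = -633 + 207 = -426)
((L + 870) - 890)/7171 = ((-426 + 870) - 890)/7171 = (444 - 890)*(1/7171) = -446*1/7171 = -446/7171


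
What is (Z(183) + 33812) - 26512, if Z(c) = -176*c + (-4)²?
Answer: -24892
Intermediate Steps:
Z(c) = 16 - 176*c (Z(c) = -176*c + 16 = 16 - 176*c)
(Z(183) + 33812) - 26512 = ((16 - 176*183) + 33812) - 26512 = ((16 - 32208) + 33812) - 26512 = (-32192 + 33812) - 26512 = 1620 - 26512 = -24892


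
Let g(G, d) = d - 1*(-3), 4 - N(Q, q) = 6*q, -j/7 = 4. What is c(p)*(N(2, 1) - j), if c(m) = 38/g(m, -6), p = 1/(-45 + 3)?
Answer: -988/3 ≈ -329.33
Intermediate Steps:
j = -28 (j = -7*4 = -28)
N(Q, q) = 4 - 6*q
g(G, d) = 3 + d (g(G, d) = d + 3 = 3 + d)
p = -1/42 (p = 1/(-42) = -1/42 ≈ -0.023810)
c(m) = -38/3 (c(m) = 38/(3 - 6) = 38/(-3) = 38*(-⅓) = -38/3)
c(p)*(N(2, 1) - j) = -38*((4 - 6*1) - 1*(-28))/3 = -38*((4 - 6) + 28)/3 = -38*(-2 + 28)/3 = -38/3*26 = -988/3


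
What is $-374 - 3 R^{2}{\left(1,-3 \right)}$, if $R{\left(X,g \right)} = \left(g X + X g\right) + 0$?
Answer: $-482$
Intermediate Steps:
$R{\left(X,g \right)} = 2 X g$ ($R{\left(X,g \right)} = \left(X g + X g\right) + 0 = 2 X g + 0 = 2 X g$)
$-374 - 3 R^{2}{\left(1,-3 \right)} = -374 - 3 \left(2 \cdot 1 \left(-3\right)\right)^{2} = -374 - 3 \left(-6\right)^{2} = -374 - 108 = -482$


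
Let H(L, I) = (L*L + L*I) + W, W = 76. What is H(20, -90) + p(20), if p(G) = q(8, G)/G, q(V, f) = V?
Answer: -6618/5 ≈ -1323.6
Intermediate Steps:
p(G) = 8/G
H(L, I) = 76 + L² + I*L (H(L, I) = (L*L + L*I) + 76 = (L² + I*L) + 76 = 76 + L² + I*L)
H(20, -90) + p(20) = (76 + 20² - 90*20) + 8/20 = (76 + 400 - 1800) + 8*(1/20) = -1324 + ⅖ = -6618/5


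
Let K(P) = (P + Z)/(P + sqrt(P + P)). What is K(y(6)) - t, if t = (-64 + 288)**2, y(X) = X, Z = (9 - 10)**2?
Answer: -200697/4 - 7*sqrt(3)/12 ≈ -50175.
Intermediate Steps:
Z = 1 (Z = (-1)**2 = 1)
t = 50176 (t = 224**2 = 50176)
K(P) = (1 + P)/(P + sqrt(2)*sqrt(P)) (K(P) = (P + 1)/(P + sqrt(P + P)) = (1 + P)/(P + sqrt(2*P)) = (1 + P)/(P + sqrt(2)*sqrt(P)))
K(y(6)) - t = (1 + 6)/(6 + sqrt(2)*sqrt(6)) - 1*50176 = 7/(6 + 2*sqrt(3)) - 50176 = -50176 + 7/(6 + 2*sqrt(3))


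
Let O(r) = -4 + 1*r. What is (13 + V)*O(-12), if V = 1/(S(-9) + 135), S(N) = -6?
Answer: -26848/129 ≈ -208.12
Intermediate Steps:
O(r) = -4 + r
V = 1/129 (V = 1/(-6 + 135) = 1/129 ≈ 0.0077519)
(13 + V)*O(-12) = (13 + 1/129)*(-4 - 12) = (1678/129)*(-16) = -26848/129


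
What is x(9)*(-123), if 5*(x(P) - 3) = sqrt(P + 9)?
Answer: -369 - 369*sqrt(2)/5 ≈ -473.37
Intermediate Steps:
x(P) = 3 + sqrt(9 + P)/5 (x(P) = 3 + sqrt(P + 9)/5 = 3 + sqrt(9 + P)/5)
x(9)*(-123) = (3 + sqrt(9 + 9)/5)*(-123) = (3 + sqrt(18)/5)*(-123) = (3 + (3*sqrt(2))/5)*(-123) = (3 + 3*sqrt(2)/5)*(-123) = -369 - 369*sqrt(2)/5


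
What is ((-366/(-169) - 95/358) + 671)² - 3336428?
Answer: -10555516135327487/3660492004 ≈ -2.8836e+6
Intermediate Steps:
((-366/(-169) - 95/358) + 671)² - 3336428 = ((-366*(-1/169) - 95*1/358) + 671)² - 3336428 = ((366/169 - 95/358) + 671)² - 3336428 = (114973/60502 + 671)² - 3336428 = (40711815/60502)² - 3336428 = 1657451880594225/3660492004 - 3336428 = -10555516135327487/3660492004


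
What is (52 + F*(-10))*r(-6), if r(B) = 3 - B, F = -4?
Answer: 828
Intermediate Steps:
(52 + F*(-10))*r(-6) = (52 - 4*(-10))*(3 - 1*(-6)) = (52 + 40)*(3 + 6) = 92*9 = 828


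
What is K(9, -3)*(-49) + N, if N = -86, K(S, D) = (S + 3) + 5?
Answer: -919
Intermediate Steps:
K(S, D) = 8 + S (K(S, D) = (3 + S) + 5 = 8 + S)
K(9, -3)*(-49) + N = (8 + 9)*(-49) - 86 = 17*(-49) - 86 = -833 - 86 = -919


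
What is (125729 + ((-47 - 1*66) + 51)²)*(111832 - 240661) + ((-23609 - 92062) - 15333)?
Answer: -16692891021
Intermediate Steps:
(125729 + ((-47 - 1*66) + 51)²)*(111832 - 240661) + ((-23609 - 92062) - 15333) = (125729 + ((-47 - 66) + 51)²)*(-128829) + (-115671 - 15333) = (125729 + (-113 + 51)²)*(-128829) - 131004 = (125729 + (-62)²)*(-128829) - 131004 = (125729 + 3844)*(-128829) - 131004 = 129573*(-128829) - 131004 = -16692760017 - 131004 = -16692891021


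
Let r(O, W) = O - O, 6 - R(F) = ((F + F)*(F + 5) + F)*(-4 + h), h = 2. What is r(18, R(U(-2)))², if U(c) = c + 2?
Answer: 0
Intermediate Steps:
U(c) = 2 + c
R(F) = 6 + 2*F + 4*F*(5 + F) (R(F) = 6 - ((F + F)*(F + 5) + F)*(-4 + 2) = 6 - ((2*F)*(5 + F) + F)*(-2) = 6 - (2*F*(5 + F) + F)*(-2) = 6 - (F + 2*F*(5 + F))*(-2) = 6 - (-2*F - 4*F*(5 + F)) = 6 + (2*F + 4*F*(5 + F)) = 6 + 2*F + 4*F*(5 + F))
r(O, W) = 0
r(18, R(U(-2)))² = 0² = 0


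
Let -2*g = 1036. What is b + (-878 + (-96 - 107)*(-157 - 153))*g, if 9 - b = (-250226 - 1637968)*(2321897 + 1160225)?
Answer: 6574889724741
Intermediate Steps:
g = -518 (g = -1/2*1036 = -518)
b = 6574921867677 (b = 9 - (-250226 - 1637968)*(2321897 + 1160225) = 9 - (-1888194)*3482122 = 9 - 1*(-6574921867668) = 9 + 6574921867668 = 6574921867677)
b + (-878 + (-96 - 107)*(-157 - 153))*g = 6574921867677 + (-878 + (-96 - 107)*(-157 - 153))*(-518) = 6574921867677 + (-878 - 203*(-310))*(-518) = 6574921867677 + (-878 + 62930)*(-518) = 6574921867677 + 62052*(-518) = 6574921867677 - 32142936 = 6574889724741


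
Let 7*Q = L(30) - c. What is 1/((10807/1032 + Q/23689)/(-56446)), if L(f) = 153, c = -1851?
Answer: -9659566499856/1794117289 ≈ -5384.0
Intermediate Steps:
Q = 2004/7 (Q = (153 - 1*(-1851))/7 = (153 + 1851)/7 = (⅐)*2004 = 2004/7 ≈ 286.29)
1/((10807/1032 + Q/23689)/(-56446)) = 1/((10807/1032 + (2004/7)/23689)/(-56446)) = 1/((10807*(1/1032) + (2004/7)*(1/23689))*(-1/56446)) = 1/((10807/1032 + 2004/165823)*(-1/56446)) = 1/((1794117289/171129336)*(-1/56446)) = 1/(-1794117289/9659566499856) = -9659566499856/1794117289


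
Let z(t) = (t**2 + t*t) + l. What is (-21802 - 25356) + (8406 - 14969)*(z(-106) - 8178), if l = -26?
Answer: -93688042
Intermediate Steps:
z(t) = -26 + 2*t**2 (z(t) = (t**2 + t*t) - 26 = (t**2 + t**2) - 26 = 2*t**2 - 26 = -26 + 2*t**2)
(-21802 - 25356) + (8406 - 14969)*(z(-106) - 8178) = (-21802 - 25356) + (8406 - 14969)*((-26 + 2*(-106)**2) - 8178) = -47158 - 6563*((-26 + 2*11236) - 8178) = -47158 - 6563*((-26 + 22472) - 8178) = -47158 - 6563*(22446 - 8178) = -47158 - 6563*14268 = -47158 - 93640884 = -93688042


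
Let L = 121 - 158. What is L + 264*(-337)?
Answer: -89005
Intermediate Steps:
L = -37
L + 264*(-337) = -37 + 264*(-337) = -37 - 88968 = -89005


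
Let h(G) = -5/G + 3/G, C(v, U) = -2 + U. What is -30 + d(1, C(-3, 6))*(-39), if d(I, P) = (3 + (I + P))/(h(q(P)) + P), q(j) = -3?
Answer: -678/7 ≈ -96.857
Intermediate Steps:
h(G) = -2/G
d(I, P) = (3 + I + P)/(⅔ + P) (d(I, P) = (3 + (I + P))/(-2/(-3) + P) = (3 + I + P)/(-2*(-⅓) + P) = (3 + I + P)/(⅔ + P))
-30 + d(1, C(-3, 6))*(-39) = -30 + (3*(3 + 1 + (-2 + 6))/(2 + 3*(-2 + 6)))*(-39) = -30 + (3*(3 + 1 + 4)/(2 + 3*4))*(-39) = -30 + (3*8/(2 + 12))*(-39) = -30 + (3*8/14)*(-39) = -30 + (3*(1/14)*8)*(-39) = -30 + (12/7)*(-39) = -30 - 468/7 = -678/7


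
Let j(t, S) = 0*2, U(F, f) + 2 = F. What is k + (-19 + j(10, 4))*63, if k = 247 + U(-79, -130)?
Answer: -1031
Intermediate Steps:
U(F, f) = -2 + F
j(t, S) = 0
k = 166 (k = 247 + (-2 - 79) = 247 - 81 = 166)
k + (-19 + j(10, 4))*63 = 166 + (-19 + 0)*63 = 166 - 19*63 = 166 - 1197 = -1031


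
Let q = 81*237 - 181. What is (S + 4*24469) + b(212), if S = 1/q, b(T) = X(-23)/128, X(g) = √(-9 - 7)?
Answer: 1861210017/19016 + I/32 ≈ 97876.0 + 0.03125*I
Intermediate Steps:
X(g) = 4*I (X(g) = √(-16) = 4*I)
b(T) = I/32 (b(T) = (4*I)/128 = (4*I)*(1/128) = I/32)
q = 19016 (q = 19197 - 181 = 19016)
S = 1/19016 ≈ 5.2587e-5
(S + 4*24469) + b(212) = (1/19016 + 4*24469) + I/32 = (1/19016 + 97876) + I/32 = 1861210017/19016 + I/32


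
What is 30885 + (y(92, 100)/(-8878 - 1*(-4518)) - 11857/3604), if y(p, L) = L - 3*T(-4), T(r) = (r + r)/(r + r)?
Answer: 121314387073/3928360 ≈ 30882.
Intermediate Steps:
T(r) = 1 (T(r) = (2*r)/((2*r)) = (2*r)*(1/(2*r)) = 1)
y(p, L) = -3 + L (y(p, L) = L - 3*1 = L - 3 = -3 + L)
30885 + (y(92, 100)/(-8878 - 1*(-4518)) - 11857/3604) = 30885 + ((-3 + 100)/(-8878 - 1*(-4518)) - 11857/3604) = 30885 + (97/(-8878 + 4518) - 11857*1/3604) = 30885 + (97/(-4360) - 11857/3604) = 30885 + (97*(-1/4360) - 11857/3604) = 30885 + (-97/4360 - 11857/3604) = 30885 - 13011527/3928360 = 121314387073/3928360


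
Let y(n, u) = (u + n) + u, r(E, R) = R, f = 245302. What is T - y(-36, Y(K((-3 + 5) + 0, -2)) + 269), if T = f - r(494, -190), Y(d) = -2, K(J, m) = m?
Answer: 244994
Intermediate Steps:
y(n, u) = n + 2*u (y(n, u) = (n + u) + u = n + 2*u)
T = 245492 (T = 245302 - 1*(-190) = 245302 + 190 = 245492)
T - y(-36, Y(K((-3 + 5) + 0, -2)) + 269) = 245492 - (-36 + 2*(-2 + 269)) = 245492 - (-36 + 2*267) = 245492 - (-36 + 534) = 245492 - 1*498 = 245492 - 498 = 244994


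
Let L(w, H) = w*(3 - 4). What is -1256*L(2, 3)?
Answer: 2512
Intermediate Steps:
L(w, H) = -w (L(w, H) = w*(-1) = -w)
-1256*L(2, 3) = -(-1256)*2 = -1256*(-2) = 2512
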